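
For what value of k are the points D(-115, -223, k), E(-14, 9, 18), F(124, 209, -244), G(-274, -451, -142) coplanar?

-463

Coplanarity ⇔ det[DE; DF; DG] = 0.
Expanding, this is linear in k: (11480)k + (5315240) = 0.
So k = -463.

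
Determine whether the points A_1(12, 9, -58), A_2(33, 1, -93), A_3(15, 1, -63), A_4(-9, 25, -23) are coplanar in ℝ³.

With A_1 as base: A_1A_2 = (21, -8, -35), A_1A_3 = (3, -8, -5), A_1A_4 = (-21, 16, 35).
A_1A_3 × A_1A_4 = (-200, 0, -120).
A_1A_2 · (A_1A_3 × A_1A_4) = 0.
The scalar triple product vanishes, so the four points are coplanar.

Yes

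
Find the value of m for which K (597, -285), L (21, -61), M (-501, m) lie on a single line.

Collinearity: (M − K) must be parallel to (L − K) = (-576, 224).
Cross-multiplying the components: (m − (-285))·(-576) = (-1098)·(224).
Solving gives m = 142.

142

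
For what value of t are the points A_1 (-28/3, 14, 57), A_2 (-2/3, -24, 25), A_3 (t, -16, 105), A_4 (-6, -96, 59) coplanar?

Coplanarity ⇔ det[A_1A_2; A_1A_3; A_1A_4] = 0.
Expanding, this is linear in t: (3596)t + (208568/3) = 0.
So t = -58/3.

-58/3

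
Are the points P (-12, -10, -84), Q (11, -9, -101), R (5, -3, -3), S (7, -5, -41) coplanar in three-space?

No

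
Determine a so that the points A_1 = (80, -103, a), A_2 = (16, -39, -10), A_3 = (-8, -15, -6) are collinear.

Direction A_2A_3 = (-24, 24, 4). From the x-coordinate of A_1, the parameter along the line is τ = (80 − 16)/(-24) = -8/3.
Then a = (-10) + (-8/3)·(4) = -62/3.

-62/3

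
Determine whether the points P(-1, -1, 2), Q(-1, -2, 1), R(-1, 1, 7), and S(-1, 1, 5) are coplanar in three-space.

With P as base: PQ = (0, -1, -1), PR = (0, 2, 5), PS = (0, 2, 3).
PR × PS = (-4, 0, 0).
PQ · (PR × PS) = 0.
The scalar triple product vanishes, so the four points are coplanar.

Yes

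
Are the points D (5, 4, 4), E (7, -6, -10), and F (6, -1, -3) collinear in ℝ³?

DE = (2, -10, -14), DF = (1, -5, -7).
DE × DF = (0, 0, 0).
The cross product vanishes, so the three points are collinear.

Yes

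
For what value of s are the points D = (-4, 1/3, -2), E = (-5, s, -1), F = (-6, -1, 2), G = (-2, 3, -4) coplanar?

-1

Normal to plane DFG: n = (-8, 4, -8/3); plane equation n·P = 116/3.
Requiring n·E = 116/3: (4)s + (128/3) = 116/3.
So s = -1.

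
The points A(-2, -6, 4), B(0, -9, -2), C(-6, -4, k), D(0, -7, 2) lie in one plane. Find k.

8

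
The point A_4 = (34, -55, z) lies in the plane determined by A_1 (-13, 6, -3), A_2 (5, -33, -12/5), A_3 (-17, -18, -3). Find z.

-8/5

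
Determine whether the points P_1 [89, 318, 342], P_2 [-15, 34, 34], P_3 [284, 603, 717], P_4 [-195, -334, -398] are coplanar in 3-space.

Yes

A normal to the plane through P_1, P_2, P_3 is n = P_1P_2 × P_1P_3 = (-18720, -21060, 25740).
The plane has equation n·P = 439920. For P_4: n·P_4 = 439920.
Equal, so P_4 lies in the plane and all four are coplanar.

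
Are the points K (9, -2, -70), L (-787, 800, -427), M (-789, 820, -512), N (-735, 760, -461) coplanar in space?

A normal to the plane through K, L, M is n = KL × KM = (-61030, -66946, -14316).
The plane has equation n·P = 586742. For N: n·N = 577766.
577766 ≠ 586742, so N is off the plane.

No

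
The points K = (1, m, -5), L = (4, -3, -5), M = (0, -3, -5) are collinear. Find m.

Direction LM = (-4, 0, 0). From the x-coordinate of K, the parameter along the line is τ = (1 − 4)/(-4) = 3/4.
Then m = (-3) + 3/4·(0) = -3.

-3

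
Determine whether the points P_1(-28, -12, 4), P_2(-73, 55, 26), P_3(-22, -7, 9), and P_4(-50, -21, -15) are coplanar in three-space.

A normal to the plane through P_1, P_2, P_3 is n = P_1P_2 × P_1P_3 = (225, 357, -627).
The plane has equation n·P = -13092. For P_4: n·P_4 = -9342.
-9342 ≠ -13092, so P_4 is off the plane.

No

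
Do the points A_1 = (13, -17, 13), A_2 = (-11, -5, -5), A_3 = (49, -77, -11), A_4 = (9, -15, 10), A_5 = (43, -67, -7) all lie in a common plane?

The plane through A_1, A_2, A_3 has normal n = A_1A_2 × A_1A_3 = (-1368, -1224, 1008) and equation n·P = 16128.
Checking the remaining points: n·A_4 = 16128, n·A_5 = 16128.
All equal 16128, so all 5 points lie in one plane.

Yes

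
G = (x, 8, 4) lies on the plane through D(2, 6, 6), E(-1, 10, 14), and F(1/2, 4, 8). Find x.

7/2

The plane through D, E, F has equation 24x − 6y + 12z = 84.
Substituting G: (24)x + (0) = 84, so x = 7/2.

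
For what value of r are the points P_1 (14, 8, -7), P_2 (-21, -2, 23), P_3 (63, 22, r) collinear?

Collinearity requires P_1P_2 × P_1P_3 = 0; each component is linear in r.
The x-component gives (-10)r + (-490) = 0, so r = -49.
The remaining components then also vanish.

-49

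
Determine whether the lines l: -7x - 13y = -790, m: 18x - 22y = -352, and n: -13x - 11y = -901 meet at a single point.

No

The three lines meet at one point iff the augmented coefficient matrix [aᵢ bᵢ cᵢ] has rank < 3, i.e. its determinant vanishes.
Here the determinant is 388.
Nonzero, so no common point exists.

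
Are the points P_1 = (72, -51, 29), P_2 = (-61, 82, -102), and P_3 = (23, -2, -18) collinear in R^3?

P_1P_2 = (-133, 133, -131), P_1P_3 = (-49, 49, -47).
P_1P_2 × P_1P_3 = (168, 168, 0).
The cross product is nonzero, so the points do not lie on one line.

No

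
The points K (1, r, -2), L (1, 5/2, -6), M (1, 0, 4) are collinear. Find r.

3/2

Collinearity requires KL × KM = 0; each component is linear in r.
The x-component gives (-10)r + (15) = 0, so r = 3/2.
The remaining components then also vanish.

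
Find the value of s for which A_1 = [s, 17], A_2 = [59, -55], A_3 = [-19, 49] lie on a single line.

The three points are collinear iff det[A_1A_2; A_1A_3] = 0.
This determinant is linear in s: (-104)s + (520) = 0, so s = 5.

5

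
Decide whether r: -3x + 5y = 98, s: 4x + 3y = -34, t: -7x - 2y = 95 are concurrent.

The three lines meet at one point iff the augmented coefficient matrix [aᵢ bᵢ cᵢ] has rank < 3, i.e. its determinant vanishes.
Here the determinant is -87.
Nonzero, so no common point exists.

No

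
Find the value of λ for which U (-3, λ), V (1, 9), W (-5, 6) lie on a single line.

The three points are collinear iff det[UV; UW] = 0.
This determinant is linear in λ: (-6)λ + (42) = 0, so λ = 7.

7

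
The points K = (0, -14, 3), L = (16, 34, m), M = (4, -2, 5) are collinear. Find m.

11

Direction KM = (4, 12, 2). From the x-coordinate of L, the parameter along the line is τ = (16 − 0)/4 = 4.
Then m = 3 + 4·(2) = 11.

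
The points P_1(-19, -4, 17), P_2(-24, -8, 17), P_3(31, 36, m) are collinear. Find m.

17

Direction P_1P_2 = (-5, -4, 0). From the x-coordinate of P_3, the parameter along the line is τ = (31 − (-19))/(-5) = -10.
Then m = 17 + (-10)·(0) = 17.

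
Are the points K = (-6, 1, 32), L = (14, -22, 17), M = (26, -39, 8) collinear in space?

No

KL = (20, -23, -15), KM = (32, -40, -24).
Comparing components 2 and 3: (-23)(-24) − (-15)(-40) = -48 ≠ 0, so KL and KM are not parallel and the points are not collinear.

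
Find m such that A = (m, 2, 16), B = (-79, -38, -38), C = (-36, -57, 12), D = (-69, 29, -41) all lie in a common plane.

The points are coplanar iff AB · (AC × AD) = 0.
Expanding, this is linear in m: (3293)m + (69153) = 0.
So m = -21.

-21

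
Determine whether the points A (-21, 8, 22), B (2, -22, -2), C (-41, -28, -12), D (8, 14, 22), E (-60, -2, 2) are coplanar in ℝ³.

The plane through A, B, C has normal n = AB × AC = (156, 1262, -1428) and equation n·P = -24596.
Checking the remaining points: n·D = -12500, n·E = -14740.
Since n·D = -12500 ≠ -24596, D is off the plane and the points are not all coplanar.

No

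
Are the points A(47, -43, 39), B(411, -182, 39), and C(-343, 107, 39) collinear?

AB = (364, -139, 0), AC = (-390, 150, 0).
Comparing components 1 and 2: (364)(150) − (-139)(-390) = 390 ≠ 0, so AB and AC are not parallel and the points are not collinear.

No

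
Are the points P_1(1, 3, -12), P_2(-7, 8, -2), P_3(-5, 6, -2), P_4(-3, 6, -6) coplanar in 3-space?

With P_1 as base: P_1P_2 = (-8, 5, 10), P_1P_3 = (-6, 3, 10), P_1P_4 = (-4, 3, 6).
P_1P_3 × P_1P_4 = (-12, -4, -6).
P_1P_2 · (P_1P_3 × P_1P_4) = 16.
Since 16 ≠ 0, the four points are not coplanar.

No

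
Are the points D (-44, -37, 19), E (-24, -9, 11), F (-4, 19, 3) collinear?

Yes

DE = (20, 28, -8), DF = (40, 56, -16).
Each component of DF is 2 times the corresponding component of DE, so DF = 2·DE and the points are collinear.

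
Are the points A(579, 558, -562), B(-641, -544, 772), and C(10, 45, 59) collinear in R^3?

AB = (-1220, -1102, 1334), AC = (-569, -513, 621).
Comparing components 3 and 1: (1334)(-569) − (-1220)(621) = -1426 ≠ 0, so AB and AC are not parallel and the points are not collinear.

No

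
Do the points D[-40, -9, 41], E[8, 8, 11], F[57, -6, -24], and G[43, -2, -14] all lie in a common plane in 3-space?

Yes

With D as base: DE = (48, 17, -30), DF = (97, 3, -65), DG = (83, 7, -55).
DF × DG = (290, -60, 430).
DE · (DF × DG) = 0.
The scalar triple product vanishes, so the four points are coplanar.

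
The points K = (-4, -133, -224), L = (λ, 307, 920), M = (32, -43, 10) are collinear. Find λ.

172

Direction KM = (36, 90, 234). From the y-coordinate of L, the parameter along the line is τ = (307 − (-133))/90 = 44/9.
Then λ = (-4) + 44/9·(36) = 172.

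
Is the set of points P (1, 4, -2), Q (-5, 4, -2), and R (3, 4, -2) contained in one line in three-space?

Yes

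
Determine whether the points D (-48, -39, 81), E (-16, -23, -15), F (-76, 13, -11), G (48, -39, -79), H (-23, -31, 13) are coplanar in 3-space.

The plane through D, E, F has normal n = DE × DF = (3520, 5632, 2112) and equation n·P = -217536.
Checking the remaining points: n·G = -217536, n·H = -228096.
Since n·H = -228096 ≠ -217536, H is off the plane and the points are not all coplanar.

No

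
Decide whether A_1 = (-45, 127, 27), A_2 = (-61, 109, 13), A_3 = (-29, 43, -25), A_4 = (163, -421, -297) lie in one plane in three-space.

With A_1 as base: A_1A_2 = (-16, -18, -14), A_1A_3 = (16, -84, -52), A_1A_4 = (208, -548, -324).
A_1A_3 × A_1A_4 = (-1280, -5632, 8704).
A_1A_2 · (A_1A_3 × A_1A_4) = 0.
The scalar triple product vanishes, so the four points are coplanar.

Yes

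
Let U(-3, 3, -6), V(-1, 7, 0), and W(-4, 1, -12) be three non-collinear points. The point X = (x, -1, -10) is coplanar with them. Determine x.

-5

The plane through U, V, W has equation −12x + 6y = 54.
Substituting X: (-12)x + (-6) = 54, so x = -5.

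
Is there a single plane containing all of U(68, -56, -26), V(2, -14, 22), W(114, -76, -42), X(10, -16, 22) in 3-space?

Yes

With U as base: UV = (-66, 42, 48), UW = (46, -20, -16), UX = (-58, 40, 48).
UW × UX = (-320, -1280, 680).
UV · (UW × UX) = 0.
The scalar triple product vanishes, so the four points are coplanar.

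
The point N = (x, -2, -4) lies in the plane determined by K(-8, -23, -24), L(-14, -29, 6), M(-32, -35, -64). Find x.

The plane through K, L, M has equation 600x − 960y − 72z = 19008.
Substituting N: (600)x + (2208) = 19008, so x = 28.

28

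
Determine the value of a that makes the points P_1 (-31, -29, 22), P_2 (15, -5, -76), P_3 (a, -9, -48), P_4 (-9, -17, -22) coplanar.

5

Coplanarity ⇔ det[P_1P_2; P_1P_3; P_1P_4] = 0.
Expanding, this is linear in a: (-120)a + (600) = 0.
So a = 5.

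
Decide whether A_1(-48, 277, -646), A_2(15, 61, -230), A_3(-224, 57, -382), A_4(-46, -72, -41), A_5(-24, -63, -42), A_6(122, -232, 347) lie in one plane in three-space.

The plane through A_1, A_2, A_3 has normal n = A_1A_2 × A_1A_3 = (34496, -89848, -51876) and equation n·P = 6968192.
Checking the remaining points: n·A_4 = 7009156, n·A_5 = 7011312, n·A_6 = 7052276.
Since n·A_4 = 7009156 ≠ 6968192, A_4 is off the plane and the points are not all coplanar.

No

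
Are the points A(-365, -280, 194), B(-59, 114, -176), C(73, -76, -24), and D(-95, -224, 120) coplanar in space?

Yes

With A as base: AB = (306, 394, -370), AC = (438, 204, -218), AD = (270, 56, -74).
AC × AD = (-2888, -26448, -30552).
AB · (AC × AD) = 0.
The scalar triple product vanishes, so the four points are coplanar.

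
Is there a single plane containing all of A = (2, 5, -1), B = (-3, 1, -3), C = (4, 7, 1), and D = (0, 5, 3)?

Yes

With A as base: AB = (-5, -4, -2), AC = (2, 2, 2), AD = (-2, 0, 4).
AC × AD = (8, -12, 4).
AB · (AC × AD) = 0.
The scalar triple product vanishes, so the four points are coplanar.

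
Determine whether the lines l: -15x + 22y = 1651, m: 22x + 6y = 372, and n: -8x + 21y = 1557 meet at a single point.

The three lines meet at one point iff the augmented coefficient matrix [aᵢ bᵢ cᵢ] has rank < 3, i.e. its determinant vanishes.
Here the determinant is 0.
It vanishes, so the lines are concurrent at (-3, 73).

Yes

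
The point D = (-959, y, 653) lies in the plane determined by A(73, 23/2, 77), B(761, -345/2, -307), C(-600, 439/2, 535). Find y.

The plane through A, B, C has equation −4400x − 56672y + 19272z = 511016.
Substituting D: (-56672)y + (16804216) = 511016, so y = 575/2.

575/2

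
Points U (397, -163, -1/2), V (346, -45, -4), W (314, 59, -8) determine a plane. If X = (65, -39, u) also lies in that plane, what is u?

31/2

A normal to the plane is n = UV × UW = (-108, -92, -1528).
X lies in the plane iff n · UX = 0.
This gives (-1528)u + (23684) = 0, so u = 31/2.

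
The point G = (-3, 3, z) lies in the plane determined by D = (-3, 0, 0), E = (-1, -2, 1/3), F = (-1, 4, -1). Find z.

Coplanarity requires DE · (DF × DG) = 0.
DE = (2, -2, 1/3), DF = (2, 4, -1); the triple product is linear in z with coefficient 12 and constant term 8.
Setting it to zero: z = -2/3.

-2/3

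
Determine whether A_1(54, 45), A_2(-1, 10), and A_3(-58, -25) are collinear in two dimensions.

No

A_1A_2 = (-55, -35), A_1A_3 = (-112, -70).
det[A_1A_2; A_1A_3] = (-55)(-70) − (-35)(-112) = -70.
The determinant is nonzero, so they are not collinear.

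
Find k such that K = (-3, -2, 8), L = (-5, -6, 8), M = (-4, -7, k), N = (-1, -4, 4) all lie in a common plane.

Coplanarity ⇔ det[KL; KM; KN] = 0.
Expanding, this is linear in k: (-12)k + (72) = 0.
So k = 6.

6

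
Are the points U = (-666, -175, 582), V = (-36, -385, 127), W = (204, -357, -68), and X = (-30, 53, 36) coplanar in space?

With U as base: UV = (630, -210, -455), UW = (870, -182, -650), UX = (636, 228, -546).
UW × UX = (247572, 61620, 314112).
UV · (UW × UX) = 109200.
Since 109200 ≠ 0, the four points are not coplanar.

No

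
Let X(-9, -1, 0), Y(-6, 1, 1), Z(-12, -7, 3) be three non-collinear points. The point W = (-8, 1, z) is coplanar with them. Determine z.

A normal to the plane is n = XY × XZ = (12, -12, -12).
W lies in the plane iff n · XW = 0.
This gives (-12)z + (-12) = 0, so z = -1.

-1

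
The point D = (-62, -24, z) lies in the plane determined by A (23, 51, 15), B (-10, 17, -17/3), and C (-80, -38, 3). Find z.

1/3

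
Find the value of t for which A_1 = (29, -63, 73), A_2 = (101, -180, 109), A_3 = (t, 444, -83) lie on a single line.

Collinearity requires A_1A_2 × A_1A_3 = 0; each component is linear in t.
The y-component gives (36)t + (10188) = 0, so t = -283.
The remaining components then also vanish.

-283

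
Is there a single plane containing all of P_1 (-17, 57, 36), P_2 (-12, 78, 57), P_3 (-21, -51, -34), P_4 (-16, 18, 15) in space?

Yes

A normal to the plane through P_1, P_2, P_3 is n = P_1P_2 × P_1P_3 = (798, 266, -456).
The plane has equation n·P = -14820. For P_4: n·P_4 = -14820.
Equal, so P_4 lies in the plane and all four are coplanar.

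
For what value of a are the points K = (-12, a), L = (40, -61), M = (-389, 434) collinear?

Collinearity: (K − L) must be parallel to (M − L) = (-429, 495).
Cross-multiplying the components: (a − (-61))·(-429) = (-52)·(495).
Solving gives a = -1.

-1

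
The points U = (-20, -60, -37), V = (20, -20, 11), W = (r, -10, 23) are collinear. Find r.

Collinearity requires UV × UW = 0; each component is linear in r.
The y-component gives (48)r + (-1440) = 0, so r = 30.
The remaining components then also vanish.

30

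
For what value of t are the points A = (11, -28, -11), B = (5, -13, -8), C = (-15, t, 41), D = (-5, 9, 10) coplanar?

28

The points are coplanar iff AB · (AC × AD) = 0.
Expanding, this is linear in t: (-78)t + (2184) = 0.
So t = 28.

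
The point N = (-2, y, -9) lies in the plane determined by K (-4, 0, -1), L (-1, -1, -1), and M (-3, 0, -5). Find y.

The plane through K, L, M has equation 4x + 12y + 1z = -17.
Substituting N: (12)y + (-17) = -17, so y = 0.

0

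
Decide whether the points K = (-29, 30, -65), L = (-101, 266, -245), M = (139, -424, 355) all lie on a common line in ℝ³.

KL = (-72, 236, -180), KM = (168, -454, 420).
KL × KM = (17400, 0, -6960).
The cross product is nonzero, so the points do not lie on one line.

No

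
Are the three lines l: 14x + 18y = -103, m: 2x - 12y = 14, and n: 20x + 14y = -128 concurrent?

Intersecting l and m: solving the 2×2 system gives (x, y) = (-82/17, -67/34).
Substitute into n: (20)(-82/17) + (14)(-67/34) = -2109/17.
But n requires -128 ≠ -2109/17, so the three lines have no common point.

No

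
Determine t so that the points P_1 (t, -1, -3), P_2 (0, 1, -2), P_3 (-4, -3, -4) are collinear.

Direction P_2P_3 = (-4, -4, -2). From the y-coordinate of P_1, the parameter along the line is τ = (-1 − 1)/(-4) = 1/2.
Then t = 0 + 1/2·(-4) = -2.

-2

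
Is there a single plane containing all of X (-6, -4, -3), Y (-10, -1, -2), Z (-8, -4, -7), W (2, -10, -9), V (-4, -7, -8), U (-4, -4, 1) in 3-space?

No

The plane through X, Y, Z has normal n = XY × XZ = (-12, -18, 6) and equation n·P = 126.
Checking the remaining points: n·W = 102, n·V = 126, n·U = 126.
Since n·W = 102 ≠ 126, W is off the plane and the points are not all coplanar.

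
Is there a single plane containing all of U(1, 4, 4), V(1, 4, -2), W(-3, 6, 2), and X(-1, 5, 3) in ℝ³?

Yes

With U as base: UV = (0, 0, -6), UW = (-4, 2, -2), UX = (-2, 1, -1).
UW × UX = (0, 0, 0).
UV · (UW × UX) = 0.
The scalar triple product vanishes, so the four points are coplanar.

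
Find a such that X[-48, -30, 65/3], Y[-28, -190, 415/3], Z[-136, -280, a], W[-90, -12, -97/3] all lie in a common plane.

The points are coplanar iff XY · (XZ × XW) = 0.
Expanding, this is linear in a: (6360)a + (-517280) = 0.
So a = 244/3.

244/3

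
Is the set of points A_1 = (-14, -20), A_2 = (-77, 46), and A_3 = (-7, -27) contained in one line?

A_1A_2 = (-63, 66), A_1A_3 = (7, -7).
Twice the signed area of △A_1A_2A_3 is (-63)(-7) − (66)(7) = -21.
The area is nonzero, so the three points are not collinear.

No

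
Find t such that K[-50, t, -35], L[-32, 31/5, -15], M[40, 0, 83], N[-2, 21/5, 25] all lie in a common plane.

23/5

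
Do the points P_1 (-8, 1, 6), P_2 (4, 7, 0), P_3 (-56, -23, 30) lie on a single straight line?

Yes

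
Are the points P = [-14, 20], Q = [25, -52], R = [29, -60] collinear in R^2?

No

PQ = (39, -72), PR = (43, -80).
If collinear, PR would be a scalar multiple of PQ. But (39)·(-80) ≠ (-72)·(43) (difference -24), so they are not parallel; the points are not collinear.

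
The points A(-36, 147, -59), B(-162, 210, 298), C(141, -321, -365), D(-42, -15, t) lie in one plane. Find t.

Normal to plane ABC: n = (147798, 24633, 47817); plane equation n·P = -4520880.
Requiring n·D = -4520880: (47817)t + (-6577011) = -4520880.
So t = 43.

43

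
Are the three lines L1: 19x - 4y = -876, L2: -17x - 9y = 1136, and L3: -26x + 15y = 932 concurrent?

The three lines meet at one point iff the augmented coefficient matrix [aᵢ bᵢ cᵢ] has rank < 3, i.e. its determinant vanishes.
Here the determinant is 0.
It vanishes, so the lines are concurrent at (-52, -28).

Yes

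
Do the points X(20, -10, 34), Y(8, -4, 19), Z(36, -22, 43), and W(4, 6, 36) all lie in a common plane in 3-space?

With X as base: XY = (-12, 6, -15), XZ = (16, -12, 9), XW = (-16, 16, 2).
XZ × XW = (-168, -176, 64).
XY · (XZ × XW) = 0.
The scalar triple product vanishes, so the four points are coplanar.

Yes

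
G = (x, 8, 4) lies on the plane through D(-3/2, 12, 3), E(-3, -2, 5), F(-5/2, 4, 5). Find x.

Coplanarity requires DE · (DF × DG) = 0.
DE = (-3/2, -14, 2), DF = (-1, -8, 2); the triple product is linear in x with coefficient -12 and constant term -24.
Setting it to zero: x = -2.

-2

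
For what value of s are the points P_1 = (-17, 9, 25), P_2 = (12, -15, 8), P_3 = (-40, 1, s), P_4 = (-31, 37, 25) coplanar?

52

Normal to plane P_1P_2P_4: n = (476, 238, 476); plane equation n·P = 5950.
Requiring n·P_3 = 5950: (476)s + (-18802) = 5950.
So s = 52.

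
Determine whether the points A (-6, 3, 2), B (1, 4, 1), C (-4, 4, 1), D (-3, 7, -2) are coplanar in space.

Yes

The four points are coplanar iff the 3×3 determinant with rows AB, AC, AD is zero.
Rows: (7, 1, -1), (2, 1, -1), (3, 4, -4).
Expanding along the first row: (7)(0) − (1)(-5) + (-1)(5) = 0.
Zero determinant ⇒ coplanar.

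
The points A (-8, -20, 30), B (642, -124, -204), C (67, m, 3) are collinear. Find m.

-32

Direction AB = (650, -104, -234). From the x-coordinate of C, the parameter along the line is τ = (67 − (-8))/650 = 3/26.
Then m = (-20) + 3/26·(-104) = -32.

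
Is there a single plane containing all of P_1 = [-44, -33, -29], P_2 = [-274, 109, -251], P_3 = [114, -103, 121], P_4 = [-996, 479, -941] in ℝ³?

Yes

A normal to the plane through P_1, P_2, P_3 is n = P_1P_2 × P_1P_3 = (5760, -576, -6336).
The plane has equation n·P = -50688. For P_4: n·P_4 = -50688.
Equal, so P_4 lies in the plane and all four are coplanar.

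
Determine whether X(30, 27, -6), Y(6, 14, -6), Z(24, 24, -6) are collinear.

XY = (-24, -13, 0), XZ = (-6, -3, 0).
Comparing components 1 and 2: (-24)(-3) − (-13)(-6) = -6 ≠ 0, so XY and XZ are not parallel and the points are not collinear.

No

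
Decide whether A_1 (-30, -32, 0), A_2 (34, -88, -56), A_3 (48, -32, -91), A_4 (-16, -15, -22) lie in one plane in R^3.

A normal to the plane through A_1, A_2, A_3 is n = A_1A_2 × A_1A_3 = (5096, 1456, 4368).
The plane has equation n·P = -199472. For A_4: n·A_4 = -199472.
Equal, so A_4 lies in the plane and all four are coplanar.

Yes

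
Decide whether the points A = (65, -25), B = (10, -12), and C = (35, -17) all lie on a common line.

No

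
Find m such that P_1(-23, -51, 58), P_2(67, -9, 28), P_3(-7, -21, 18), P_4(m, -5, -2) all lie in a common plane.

Coplanarity ⇔ det[P_1P_2; P_1P_3; P_1P_4] = 0.
Expanding, this is linear in m: (-780)m + (3900) = 0.
So m = 5.

5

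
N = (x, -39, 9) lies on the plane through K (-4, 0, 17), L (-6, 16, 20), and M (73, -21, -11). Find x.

Coplanarity requires KL · (KM × KN) = 0.
KL = (-2, 16, 3), KM = (77, -21, -28); the triple product is linear in x with coefficient -385 and constant term 1155.
Setting it to zero: x = 3.

3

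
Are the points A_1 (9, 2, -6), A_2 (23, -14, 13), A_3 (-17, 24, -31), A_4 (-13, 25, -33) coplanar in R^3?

With A_1 as base: A_1A_2 = (14, -16, 19), A_1A_3 = (-26, 22, -25), A_1A_4 = (-22, 23, -27).
A_1A_3 × A_1A_4 = (-19, -152, -114).
A_1A_2 · (A_1A_3 × A_1A_4) = 0.
The scalar triple product vanishes, so the four points are coplanar.

Yes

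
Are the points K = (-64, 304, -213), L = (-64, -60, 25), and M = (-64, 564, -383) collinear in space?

Yes

KL = (0, -364, 238), KM = (0, 260, -170).
KL × KM = (0, 0, 0).
The cross product vanishes, so the three points are collinear.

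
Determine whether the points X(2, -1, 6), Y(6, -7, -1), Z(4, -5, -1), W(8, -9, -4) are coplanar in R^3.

The four points are coplanar iff the 3×3 determinant with rows XY, XZ, XW is zero.
Rows: (4, -6, -7), (2, -4, -7), (6, -8, -10).
Expanding along the first row: (4)(-16) − (-6)(22) + (-7)(8) = 12.
Nonzero ⇒ not coplanar.

No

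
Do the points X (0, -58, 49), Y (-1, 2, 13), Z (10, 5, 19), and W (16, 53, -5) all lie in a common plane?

The four points are coplanar iff the 3×3 determinant with rows XY, XZ, XW is zero.
Rows: (-1, 60, -36), (10, 63, -30), (16, 111, -54).
Expanding along the first row: (-1)(-72) − (60)(-60) + (-36)(102) = 0.
Zero determinant ⇒ coplanar.

Yes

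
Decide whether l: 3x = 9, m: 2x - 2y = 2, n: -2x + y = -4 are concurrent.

Yes

Lines aᵢx + bᵢy = cᵢ with pairwise distinct directions are concurrent exactly when det[aᵢ bᵢ cᵢ] = 0.
Here the determinant is 0.
It vanishes, so the lines are concurrent at (3, 2).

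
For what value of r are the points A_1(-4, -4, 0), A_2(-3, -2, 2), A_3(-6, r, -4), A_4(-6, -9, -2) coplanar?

-8

Normal to plane A_1A_2A_4: n = (6, -2, -1); plane equation n·P = -16.
Requiring n·A_3 = -16: (-2)r + (-32) = -16.
So r = -8.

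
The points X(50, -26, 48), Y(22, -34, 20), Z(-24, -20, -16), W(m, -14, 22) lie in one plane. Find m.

16

The points are coplanar iff XY · (XZ × XW) = 0.
Expanding, this is linear in m: (680)m + (-10880) = 0.
So m = 16.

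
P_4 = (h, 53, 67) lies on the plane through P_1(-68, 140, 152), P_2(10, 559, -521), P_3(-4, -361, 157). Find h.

-40

A normal to the plane is n = P_1P_2 × P_1P_3 = (-335078, -43462, -65894).
P_4 lies in the plane iff n · P_1P_4 = 0.
This gives (-335078)h + (-13403120) = 0, so h = -40.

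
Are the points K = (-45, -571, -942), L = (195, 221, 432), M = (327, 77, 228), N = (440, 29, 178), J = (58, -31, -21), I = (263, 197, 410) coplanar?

Yes

The plane through K, L, M has normal n = KL × KM = (36288, 230328, -139104) and equation n·P = -2114280.
Checking the remaining points: n·N = -2114280, n·J = -2114280, n·I = -2114280.
All equal -2114280, so all 6 points lie in one plane.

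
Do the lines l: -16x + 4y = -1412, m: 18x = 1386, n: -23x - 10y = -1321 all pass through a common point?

Intersecting l and m: solving the 2×2 system gives (x, y) = (77, -45).
Substitute into n: (-23)(77) + (-10)(-45) = -1321.
This equals -1321, so (77, -45) lies on all three lines and they are concurrent.

Yes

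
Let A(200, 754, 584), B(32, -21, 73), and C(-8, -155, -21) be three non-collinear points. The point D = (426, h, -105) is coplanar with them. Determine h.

Coplanarity requires AB · (AC × AD) = 0.
AB = (-168, -775, -511), AC = (-208, -909, -605); the triple product is linear in h with coefficient 4648 and constant term 3332616.
Setting it to zero: h = -717.

-717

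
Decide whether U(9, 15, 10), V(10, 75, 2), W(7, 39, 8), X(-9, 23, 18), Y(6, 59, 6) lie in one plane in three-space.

Yes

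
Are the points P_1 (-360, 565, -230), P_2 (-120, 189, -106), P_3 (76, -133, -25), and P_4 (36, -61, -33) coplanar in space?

Yes

With P_1 as base: P_1P_2 = (240, -376, 124), P_1P_3 = (436, -698, 205), P_1P_4 = (396, -626, 197).
P_1P_3 × P_1P_4 = (-9176, -4712, 3472).
P_1P_2 · (P_1P_3 × P_1P_4) = 0.
The scalar triple product vanishes, so the four points are coplanar.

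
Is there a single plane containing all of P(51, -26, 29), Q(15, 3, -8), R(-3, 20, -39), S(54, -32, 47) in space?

No

The four points are coplanar iff the 3×3 determinant with rows PQ, PR, PS is zero.
Rows: (-36, 29, -37), (-54, 46, -68), (3, -6, 18).
Expanding along the first row: (-36)(420) − (29)(-768) + (-37)(186) = 270.
Nonzero ⇒ not coplanar.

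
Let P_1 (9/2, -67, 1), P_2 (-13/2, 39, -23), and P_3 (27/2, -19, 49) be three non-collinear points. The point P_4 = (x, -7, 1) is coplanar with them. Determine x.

The plane through P_1, P_2, P_3 has equation 6240x + 312y − 1482z = 5694.
Substituting P_4: (6240)x + (-3666) = 5694, so x = 3/2.

3/2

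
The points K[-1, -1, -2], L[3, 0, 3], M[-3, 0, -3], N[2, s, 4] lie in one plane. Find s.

2

Normal to plane KLM: n = (-6, -6, 6); plane equation n·P = 0.
Requiring n·N = 0: (-6)s + (12) = 0.
So s = 2.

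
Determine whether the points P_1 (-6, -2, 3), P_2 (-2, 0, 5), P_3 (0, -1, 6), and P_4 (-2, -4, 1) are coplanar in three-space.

No

A normal to the plane through P_1, P_2, P_3 is n = P_1P_2 × P_1P_3 = (4, 0, -8).
The plane has equation n·P = -48. For P_4: n·P_4 = -16.
-16 ≠ -48, so P_4 is off the plane.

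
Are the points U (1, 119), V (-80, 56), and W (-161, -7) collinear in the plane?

Yes

UV = (-81, -63), UW = (-162, -126).
Checking proportionality: UW = 2·UV, so the vectors are parallel and the points are collinear.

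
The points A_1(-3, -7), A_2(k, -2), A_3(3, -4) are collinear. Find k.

The three points are collinear iff det[A_1A_2; A_1A_3] = 0.
This determinant is linear in k: (3)k + (-21) = 0, so k = 7.

7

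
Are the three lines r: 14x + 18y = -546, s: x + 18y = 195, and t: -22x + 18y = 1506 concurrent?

Intersecting r and s: solving the 2×2 system gives (x, y) = (-57, 14).
Substitute into t: (-22)(-57) + (18)(14) = 1506.
This equals 1506, so (-57, 14) lies on all three lines and they are concurrent.

Yes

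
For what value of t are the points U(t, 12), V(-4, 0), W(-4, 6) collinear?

The three points are collinear iff det[UV; UW] = 0.
This determinant is linear in t: (-6)t + (-24) = 0, so t = -4.

-4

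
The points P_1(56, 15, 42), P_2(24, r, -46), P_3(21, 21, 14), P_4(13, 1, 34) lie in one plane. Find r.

71

Normal to plane P_1P_3P_4: n = (-440, 924, 748); plane equation n·P = 20636.
Requiring n·P_2 = 20636: (924)r + (-44968) = 20636.
So r = 71.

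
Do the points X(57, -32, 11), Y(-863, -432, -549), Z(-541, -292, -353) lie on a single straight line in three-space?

XY = (-920, -400, -560), XZ = (-598, -260, -364).
XY × XZ = (0, 0, 0).
The cross product vanishes, so the three points are collinear.

Yes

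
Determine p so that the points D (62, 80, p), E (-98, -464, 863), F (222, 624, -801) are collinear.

31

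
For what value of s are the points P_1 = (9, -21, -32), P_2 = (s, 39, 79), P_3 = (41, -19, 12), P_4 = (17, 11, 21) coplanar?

33

Coplanarity ⇔ det[P_1P_2; P_1P_3; P_1P_4] = 0.
Expanding, this is linear in s: (-1302)s + (42966) = 0.
So s = 33.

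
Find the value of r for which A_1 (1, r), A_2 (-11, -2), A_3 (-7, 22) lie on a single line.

70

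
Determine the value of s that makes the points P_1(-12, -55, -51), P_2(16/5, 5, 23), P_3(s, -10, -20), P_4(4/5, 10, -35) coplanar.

-2

The points are coplanar iff P_1P_2 · (P_1P_3 × P_1P_4) = 0.
Expanding, this is linear in s: (3850)s + (7700) = 0.
So s = -2.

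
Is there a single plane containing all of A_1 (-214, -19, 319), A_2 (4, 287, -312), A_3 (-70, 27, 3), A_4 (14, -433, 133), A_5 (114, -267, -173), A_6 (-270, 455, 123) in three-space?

No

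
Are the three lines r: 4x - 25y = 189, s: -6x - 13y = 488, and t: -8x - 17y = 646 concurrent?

The three lines meet at one point iff the augmented coefficient matrix [aᵢ bᵢ cᵢ] has rank < 3, i.e. its determinant vanishes.
Here the determinant is -86.
Nonzero, so no common point exists.

No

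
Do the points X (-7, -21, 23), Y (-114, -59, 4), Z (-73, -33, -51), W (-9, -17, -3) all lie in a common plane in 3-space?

With X as base: XY = (-107, -38, -19), XZ = (-66, -12, -74), XW = (-2, 4, -26).
XZ × XW = (608, -1568, -288).
XY · (XZ × XW) = 0.
The scalar triple product vanishes, so the four points are coplanar.

Yes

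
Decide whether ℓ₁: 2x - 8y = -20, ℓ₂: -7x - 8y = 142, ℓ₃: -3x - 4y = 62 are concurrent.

Yes

Intersecting ℓ₁ and ℓ₂: solving the 2×2 system gives (x, y) = (-18, -2).
Substitute into ℓ₃: (-3)(-18) + (-4)(-2) = 62.
This equals 62, so (-18, -2) lies on all three lines and they are concurrent.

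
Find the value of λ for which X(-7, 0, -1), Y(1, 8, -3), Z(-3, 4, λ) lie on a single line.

Collinearity requires XY × XZ = 0; each component is linear in λ.
The x-component gives (8)λ + (16) = 0, so λ = -2.
The remaining components then also vanish.

-2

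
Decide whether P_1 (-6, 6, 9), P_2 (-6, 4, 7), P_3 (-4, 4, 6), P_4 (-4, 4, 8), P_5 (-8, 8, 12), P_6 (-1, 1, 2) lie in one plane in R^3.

The plane through P_1, P_2, P_3 has normal n = P_1P_2 × P_1P_3 = (2, -4, 4) and equation n·P = 0.
Checking the remaining points: n·P_4 = 8, n·P_5 = 0, n·P_6 = 2.
Since n·P_4 = 8 ≠ 0, P_4 is off the plane and the points are not all coplanar.

No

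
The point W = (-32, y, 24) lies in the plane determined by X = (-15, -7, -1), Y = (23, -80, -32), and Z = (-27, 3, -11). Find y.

33

Coplanarity requires XY · (XZ × XW) = 0.
XY = (38, -73, -31), XZ = (-12, 10, -10); the triple product is linear in y with coefficient 752 and constant term -24816.
Setting it to zero: y = 33.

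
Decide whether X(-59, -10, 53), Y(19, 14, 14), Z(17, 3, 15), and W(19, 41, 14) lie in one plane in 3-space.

Yes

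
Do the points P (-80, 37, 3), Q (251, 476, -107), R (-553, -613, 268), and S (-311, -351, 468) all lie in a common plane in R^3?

Yes

With P as base: PQ = (331, 439, -110), PR = (-473, -650, 265), PS = (-231, -388, 465).
PR × PS = (-199430, 158730, 33374).
PQ · (PR × PS) = 0.
The scalar triple product vanishes, so the four points are coplanar.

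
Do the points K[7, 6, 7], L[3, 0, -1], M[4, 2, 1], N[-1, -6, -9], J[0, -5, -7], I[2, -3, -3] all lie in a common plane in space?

The plane through K, L, M has normal n = KL × KM = (4, 0, -2) and equation n·P = 14.
Checking the remaining points: n·N = 14, n·J = 14, n·I = 14.
All equal 14, so all 6 points lie in one plane.

Yes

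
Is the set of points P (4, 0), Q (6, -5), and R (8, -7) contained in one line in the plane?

No

PQ = (2, -5), PR = (4, -7).
If collinear, PR would be a scalar multiple of PQ. But (2)·(-7) ≠ (-5)·(4) (difference 6), so they are not parallel; the points are not collinear.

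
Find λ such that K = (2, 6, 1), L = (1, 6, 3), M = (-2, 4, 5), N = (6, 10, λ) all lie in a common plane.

1

Coplanarity ⇔ det[KL; KM; KN] = 0.
Expanding, this is linear in λ: (2)λ + (-2) = 0.
So λ = 1.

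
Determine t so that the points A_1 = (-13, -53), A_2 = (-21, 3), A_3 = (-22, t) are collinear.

Collinearity: (A_3 − A_1) must be parallel to (A_2 − A_1) = (-8, 56).
Cross-multiplying the components: (t − (-53))·(-8) = (-9)·(56).
Solving gives t = 10.

10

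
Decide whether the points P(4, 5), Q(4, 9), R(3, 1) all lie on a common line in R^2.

PQ = (0, 4), PR = (-1, -4).
det[PQ; PR] = (0)(-4) − (4)(-1) = 4.
The determinant is nonzero, so they are not collinear.

No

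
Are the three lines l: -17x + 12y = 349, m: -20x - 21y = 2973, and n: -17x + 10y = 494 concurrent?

Intersecting l and m: solving the 2×2 system gives (x, y) = (-14335/199, -43561/597).
Substitute into n: (-17)(-14335/199) + (10)(-43561/597) = 295475/597.
But n requires 494 ≠ 295475/597, so the three lines have no common point.

No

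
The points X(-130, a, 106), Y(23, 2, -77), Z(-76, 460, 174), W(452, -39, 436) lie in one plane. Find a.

Coplanarity ⇔ det[XY; XZ; XW] = 0.
Expanding, this is linear in a: (-158466)a + (73052826) = 0.
So a = 461.

461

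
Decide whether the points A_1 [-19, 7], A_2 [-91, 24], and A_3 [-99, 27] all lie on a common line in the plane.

No

A_1A_2 = (-72, 17), A_1A_3 = (-80, 20).
Twice the signed area of △A_1A_2A_3 is (-72)(20) − (17)(-80) = -80.
The area is nonzero, so the three points are not collinear.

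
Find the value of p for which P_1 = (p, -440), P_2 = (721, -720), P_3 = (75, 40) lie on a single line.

The three points are collinear iff det[P_1P_2; P_1P_3] = 0.
This determinant is linear in p: (-760)p + (367080) = 0, so p = 483.

483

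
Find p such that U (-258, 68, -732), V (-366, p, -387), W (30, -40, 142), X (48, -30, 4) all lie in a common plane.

50

Normal to plane UWX: n = (6164, 55476, 4824); plane equation n·P = -1349112.
Requiring n·V = -1349112: (55476)p + (-4122912) = -1349112.
So p = 50.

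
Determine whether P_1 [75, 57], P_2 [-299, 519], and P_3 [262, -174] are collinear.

Yes

P_1P_2 = (-374, 462), P_1P_3 = (187, -231).
Checking proportionality: P_1P_3 = -1/2·P_1P_2, so the vectors are parallel and the points are collinear.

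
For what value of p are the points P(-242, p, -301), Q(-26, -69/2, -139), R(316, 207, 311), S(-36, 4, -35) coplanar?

-279/2

The points are coplanar iff PQ · (PR × PS) = 0.
Expanding, this is linear in p: (40068)p + (5589486) = 0.
So p = -279/2.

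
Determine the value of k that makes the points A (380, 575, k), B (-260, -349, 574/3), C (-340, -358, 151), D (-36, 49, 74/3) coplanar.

-125

The points are coplanar iff AB · (AC × AD) = 0.
Expanding, this is linear in k: (29824)k + (3728000) = 0.
So k = -125.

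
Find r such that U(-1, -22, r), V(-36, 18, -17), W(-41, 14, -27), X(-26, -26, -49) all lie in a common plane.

Coplanarity ⇔ det[UV; UW; UX] = 0.
Expanding, this is linear in r: (-260)r + (-3900) = 0.
So r = -15.

-15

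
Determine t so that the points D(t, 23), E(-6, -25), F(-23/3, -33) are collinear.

4

The three points are collinear iff det[DE; DF] = 0.
This determinant is linear in t: (8)t + (-32) = 0, so t = 4.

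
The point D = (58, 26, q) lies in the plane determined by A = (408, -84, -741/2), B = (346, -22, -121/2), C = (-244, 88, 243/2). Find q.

-9/2

Coplanarity requires AB · (AC × AD) = 0.
AB = (-62, 62, 310), AC = (-652, 172, 492); the triple product is linear in q with coefficient 29760 and constant term 133920.
Setting it to zero: q = -9/2.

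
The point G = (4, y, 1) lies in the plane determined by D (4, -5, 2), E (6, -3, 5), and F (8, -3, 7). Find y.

Coplanarity requires DE · (DF × DG) = 0.
DE = (2, 2, 3), DF = (4, 2, 5); the triple product is linear in y with coefficient 2 and constant term 14.
Setting it to zero: y = -7.

-7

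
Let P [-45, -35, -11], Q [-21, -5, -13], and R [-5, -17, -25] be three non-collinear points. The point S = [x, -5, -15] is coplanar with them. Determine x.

A normal to the plane is n = PQ × PR = (-384, 256, -768).
S lies in the plane iff n · PS = 0.
This gives (-384)x + (-6528) = 0, so x = -17.

-17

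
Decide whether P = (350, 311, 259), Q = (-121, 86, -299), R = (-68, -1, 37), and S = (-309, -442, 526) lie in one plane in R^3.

No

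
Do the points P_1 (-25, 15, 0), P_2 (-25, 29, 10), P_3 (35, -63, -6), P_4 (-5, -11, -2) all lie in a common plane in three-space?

With P_1 as base: P_1P_2 = (0, 14, 10), P_1P_3 = (60, -78, -6), P_1P_4 = (20, -26, -2).
P_1P_3 × P_1P_4 = (0, 0, 0).
P_1P_2 · (P_1P_3 × P_1P_4) = 0.
The scalar triple product vanishes, so the four points are coplanar.

Yes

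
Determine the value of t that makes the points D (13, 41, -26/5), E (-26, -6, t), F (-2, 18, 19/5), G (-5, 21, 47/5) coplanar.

Normal to plane DFG: n = (-779/5, 57, -114); plane equation n·P = 4522/5.
Requiring n·E = 4522/5: (-114)t + (18544/5) = 4522/5.
So t = 123/5.

123/5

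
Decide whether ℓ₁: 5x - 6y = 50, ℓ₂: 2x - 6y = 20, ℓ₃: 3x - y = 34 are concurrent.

No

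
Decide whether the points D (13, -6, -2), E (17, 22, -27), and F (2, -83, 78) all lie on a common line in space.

No

DE = (4, 28, -25), DF = (-11, -77, 80).
Comparing components 2 and 3: (28)(80) − (-25)(-77) = 315 ≠ 0, so DE and DF are not parallel and the points are not collinear.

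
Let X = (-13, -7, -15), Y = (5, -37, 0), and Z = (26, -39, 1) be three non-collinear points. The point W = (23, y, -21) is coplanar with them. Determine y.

The plane through X, Y, Z has equation 297y + 594z = -10989.
Substituting W: (297)y + (-12474) = -10989, so y = 5.

5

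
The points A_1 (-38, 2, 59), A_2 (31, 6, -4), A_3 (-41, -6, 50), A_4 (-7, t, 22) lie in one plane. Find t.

-2

Coplanarity ⇔ det[A_1A_2; A_1A_3; A_1A_4] = 0.
Expanding, this is linear in t: (810)t + (1620) = 0.
So t = -2.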